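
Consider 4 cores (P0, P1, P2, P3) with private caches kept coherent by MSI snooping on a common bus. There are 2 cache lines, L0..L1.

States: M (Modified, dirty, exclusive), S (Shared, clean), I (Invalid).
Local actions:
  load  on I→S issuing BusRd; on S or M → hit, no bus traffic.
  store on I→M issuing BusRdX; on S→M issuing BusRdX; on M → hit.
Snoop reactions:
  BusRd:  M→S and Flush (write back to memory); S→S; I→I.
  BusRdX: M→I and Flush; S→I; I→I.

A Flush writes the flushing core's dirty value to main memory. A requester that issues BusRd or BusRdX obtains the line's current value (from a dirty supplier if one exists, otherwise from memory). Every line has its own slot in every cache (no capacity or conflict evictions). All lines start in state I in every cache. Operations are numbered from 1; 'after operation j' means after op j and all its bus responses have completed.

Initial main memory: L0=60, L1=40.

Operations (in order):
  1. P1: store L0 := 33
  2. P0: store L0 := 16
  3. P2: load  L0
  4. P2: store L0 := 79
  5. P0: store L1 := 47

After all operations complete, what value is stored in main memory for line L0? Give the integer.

memory[L0] = 16

  op1 P1: store L0 := 33 → I/M/I/I on L0; bus BusRdX; mem=60
  op2 P0: store L0 := 16 → M/I/I/I on L0; bus BusRdX Flush; mem=33
  op3 P2: load  L0 → S/I/S/I on L0; bus BusRd Flush; mem=16
  op4 P2: store L0 := 79 → I/I/M/I on L0; bus BusRdX; mem=16
  op5 P0: store L1 := 47 → M/I/I/I on L1; bus BusRdX; mem=40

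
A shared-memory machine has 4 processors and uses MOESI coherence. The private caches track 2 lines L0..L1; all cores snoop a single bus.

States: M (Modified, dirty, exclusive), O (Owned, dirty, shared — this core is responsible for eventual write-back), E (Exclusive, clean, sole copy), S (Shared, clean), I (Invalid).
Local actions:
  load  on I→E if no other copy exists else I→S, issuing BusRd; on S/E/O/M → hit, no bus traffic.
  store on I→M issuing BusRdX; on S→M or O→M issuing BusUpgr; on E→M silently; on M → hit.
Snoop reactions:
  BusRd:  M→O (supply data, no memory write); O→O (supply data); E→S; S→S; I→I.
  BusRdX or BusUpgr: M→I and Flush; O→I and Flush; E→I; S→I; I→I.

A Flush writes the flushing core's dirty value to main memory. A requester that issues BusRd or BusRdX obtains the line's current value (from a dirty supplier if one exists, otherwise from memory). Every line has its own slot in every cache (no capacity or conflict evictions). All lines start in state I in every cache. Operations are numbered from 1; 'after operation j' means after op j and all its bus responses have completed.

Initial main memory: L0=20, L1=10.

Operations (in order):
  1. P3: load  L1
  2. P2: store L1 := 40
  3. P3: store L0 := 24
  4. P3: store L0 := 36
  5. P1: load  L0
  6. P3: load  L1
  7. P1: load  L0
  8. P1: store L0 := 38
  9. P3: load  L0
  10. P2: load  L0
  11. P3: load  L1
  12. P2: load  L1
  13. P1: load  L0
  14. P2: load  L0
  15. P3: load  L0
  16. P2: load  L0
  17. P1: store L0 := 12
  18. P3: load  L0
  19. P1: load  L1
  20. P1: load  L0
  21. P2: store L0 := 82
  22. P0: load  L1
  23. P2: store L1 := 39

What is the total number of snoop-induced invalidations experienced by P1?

[1] P3: load  L1 | P0:I, P1:I, P2:I, P3:E(10) | bus: BusRd
[2] P2: store L1 := 40 | P0:I, P1:I, P2:M(40), P3:I | bus: BusRdX
[3] P3: store L0 := 24 | P0:I, P1:I, P2:I, P3:M(24) | bus: BusRdX
[4] P3: store L0 := 36 | P0:I, P1:I, P2:I, P3:M(36) | bus: none
[5] P1: load  L0 | P0:I, P1:S(36), P2:I, P3:O(36) | bus: BusRd
[6] P3: load  L1 | P0:I, P1:I, P2:O(40), P3:S(40) | bus: BusRd
[7] P1: load  L0 | P0:I, P1:S(36), P2:I, P3:O(36) | bus: none
[8] P1: store L0 := 38 | P0:I, P1:M(38), P2:I, P3:I | bus: BusUpgr,Flush
[9] P3: load  L0 | P0:I, P1:O(38), P2:I, P3:S(38) | bus: BusRd
[10] P2: load  L0 | P0:I, P1:O(38), P2:S(38), P3:S(38) | bus: BusRd
[11] P3: load  L1 | P0:I, P1:I, P2:O(40), P3:S(40) | bus: none
[12] P2: load  L1 | P0:I, P1:I, P2:O(40), P3:S(40) | bus: none
[13] P1: load  L0 | P0:I, P1:O(38), P2:S(38), P3:S(38) | bus: none
[14] P2: load  L0 | P0:I, P1:O(38), P2:S(38), P3:S(38) | bus: none
[15] P3: load  L0 | P0:I, P1:O(38), P2:S(38), P3:S(38) | bus: none
[16] P2: load  L0 | P0:I, P1:O(38), P2:S(38), P3:S(38) | bus: none
[17] P1: store L0 := 12 | P0:I, P1:M(12), P2:I, P3:I | bus: BusUpgr
[18] P3: load  L0 | P0:I, P1:O(12), P2:I, P3:S(12) | bus: BusRd
[19] P1: load  L1 | P0:I, P1:S(40), P2:O(40), P3:S(40) | bus: BusRd
[20] P1: load  L0 | P0:I, P1:O(12), P2:I, P3:S(12) | bus: none
[21] P2: store L0 := 82 | P0:I, P1:I, P2:M(82), P3:I | bus: BusRdX,Flush
[22] P0: load  L1 | P0:S(40), P1:S(40), P2:O(40), P3:S(40) | bus: BusRd
[23] P2: store L1 := 39 | P0:I, P1:I, P2:M(39), P3:I | bus: BusUpgr

invalidations = 2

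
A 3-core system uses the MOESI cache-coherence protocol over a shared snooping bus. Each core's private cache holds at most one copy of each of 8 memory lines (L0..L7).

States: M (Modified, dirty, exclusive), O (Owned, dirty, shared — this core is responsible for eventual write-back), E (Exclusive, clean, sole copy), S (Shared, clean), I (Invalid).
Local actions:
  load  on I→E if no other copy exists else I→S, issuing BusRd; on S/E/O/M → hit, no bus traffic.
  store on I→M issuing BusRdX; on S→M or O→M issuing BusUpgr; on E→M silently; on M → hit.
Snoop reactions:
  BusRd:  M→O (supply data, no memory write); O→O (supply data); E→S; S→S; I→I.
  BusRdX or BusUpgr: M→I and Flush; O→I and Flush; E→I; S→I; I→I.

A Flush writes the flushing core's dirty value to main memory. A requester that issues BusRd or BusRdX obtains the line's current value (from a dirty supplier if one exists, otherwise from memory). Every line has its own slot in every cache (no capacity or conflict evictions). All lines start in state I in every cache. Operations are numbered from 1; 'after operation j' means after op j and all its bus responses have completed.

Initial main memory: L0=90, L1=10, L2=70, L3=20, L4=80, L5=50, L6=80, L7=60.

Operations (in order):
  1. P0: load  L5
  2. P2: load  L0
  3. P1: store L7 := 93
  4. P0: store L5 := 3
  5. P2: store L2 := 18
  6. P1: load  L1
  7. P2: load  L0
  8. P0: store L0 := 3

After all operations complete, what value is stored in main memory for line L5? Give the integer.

memory[L5] = 50

  op1 P0: load  L5 → E/I/I on L5; bus BusRd; mem=50
  op2 P2: load  L0 → I/I/E on L0; bus BusRd; mem=90
  op3 P1: store L7 := 93 → I/M/I on L7; bus BusRdX; mem=60
  op4 P0: store L5 := 3 → M/I/I on L5; bus (none); mem=50
  op5 P2: store L2 := 18 → I/I/M on L2; bus BusRdX; mem=70
  op6 P1: load  L1 → I/E/I on L1; bus BusRd; mem=10
  op7 P2: load  L0 → I/I/E on L0; bus (none); mem=90
  op8 P0: store L0 := 3 → M/I/I on L0; bus BusRdX; mem=90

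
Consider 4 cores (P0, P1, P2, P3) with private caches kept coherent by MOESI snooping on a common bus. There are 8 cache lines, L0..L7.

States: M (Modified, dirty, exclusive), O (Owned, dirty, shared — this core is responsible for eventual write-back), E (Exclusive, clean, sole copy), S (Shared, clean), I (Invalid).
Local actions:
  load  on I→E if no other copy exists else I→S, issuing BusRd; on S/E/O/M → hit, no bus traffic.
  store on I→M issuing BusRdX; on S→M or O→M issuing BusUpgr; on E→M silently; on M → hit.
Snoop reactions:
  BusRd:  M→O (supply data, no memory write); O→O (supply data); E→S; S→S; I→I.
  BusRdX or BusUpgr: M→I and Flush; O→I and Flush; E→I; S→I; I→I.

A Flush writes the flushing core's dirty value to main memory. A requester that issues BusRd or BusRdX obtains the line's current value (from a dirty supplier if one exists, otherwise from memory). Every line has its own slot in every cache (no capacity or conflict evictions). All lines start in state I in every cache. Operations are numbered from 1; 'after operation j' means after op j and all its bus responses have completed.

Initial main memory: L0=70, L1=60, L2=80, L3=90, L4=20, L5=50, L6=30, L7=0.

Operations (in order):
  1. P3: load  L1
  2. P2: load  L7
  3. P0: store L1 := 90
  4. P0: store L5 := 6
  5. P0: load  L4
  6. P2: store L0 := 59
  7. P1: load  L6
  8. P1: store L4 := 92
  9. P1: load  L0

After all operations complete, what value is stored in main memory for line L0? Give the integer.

memory[L0] = 70

step 1: P3: load  L1  ⟶  IIIE  (L1)  txn=BusRd  M[L1]=60
step 2: P2: load  L7  ⟶  IIEI  (L7)  txn=BusRd  M[L7]=0
step 3: P0: store L1 := 90  ⟶  MIII  (L1)  txn=BusRdX  M[L1]=60
step 4: P0: store L5 := 6  ⟶  MIII  (L5)  txn=BusRdX  M[L5]=50
step 5: P0: load  L4  ⟶  EIII  (L4)  txn=BusRd  M[L4]=20
step 6: P2: store L0 := 59  ⟶  IIMI  (L0)  txn=BusRdX  M[L0]=70
step 7: P1: load  L6  ⟶  IEII  (L6)  txn=BusRd  M[L6]=30
step 8: P1: store L4 := 92  ⟶  IMII  (L4)  txn=BusRdX  M[L4]=20
step 9: P1: load  L0  ⟶  ISOI  (L0)  txn=BusRd  M[L0]=70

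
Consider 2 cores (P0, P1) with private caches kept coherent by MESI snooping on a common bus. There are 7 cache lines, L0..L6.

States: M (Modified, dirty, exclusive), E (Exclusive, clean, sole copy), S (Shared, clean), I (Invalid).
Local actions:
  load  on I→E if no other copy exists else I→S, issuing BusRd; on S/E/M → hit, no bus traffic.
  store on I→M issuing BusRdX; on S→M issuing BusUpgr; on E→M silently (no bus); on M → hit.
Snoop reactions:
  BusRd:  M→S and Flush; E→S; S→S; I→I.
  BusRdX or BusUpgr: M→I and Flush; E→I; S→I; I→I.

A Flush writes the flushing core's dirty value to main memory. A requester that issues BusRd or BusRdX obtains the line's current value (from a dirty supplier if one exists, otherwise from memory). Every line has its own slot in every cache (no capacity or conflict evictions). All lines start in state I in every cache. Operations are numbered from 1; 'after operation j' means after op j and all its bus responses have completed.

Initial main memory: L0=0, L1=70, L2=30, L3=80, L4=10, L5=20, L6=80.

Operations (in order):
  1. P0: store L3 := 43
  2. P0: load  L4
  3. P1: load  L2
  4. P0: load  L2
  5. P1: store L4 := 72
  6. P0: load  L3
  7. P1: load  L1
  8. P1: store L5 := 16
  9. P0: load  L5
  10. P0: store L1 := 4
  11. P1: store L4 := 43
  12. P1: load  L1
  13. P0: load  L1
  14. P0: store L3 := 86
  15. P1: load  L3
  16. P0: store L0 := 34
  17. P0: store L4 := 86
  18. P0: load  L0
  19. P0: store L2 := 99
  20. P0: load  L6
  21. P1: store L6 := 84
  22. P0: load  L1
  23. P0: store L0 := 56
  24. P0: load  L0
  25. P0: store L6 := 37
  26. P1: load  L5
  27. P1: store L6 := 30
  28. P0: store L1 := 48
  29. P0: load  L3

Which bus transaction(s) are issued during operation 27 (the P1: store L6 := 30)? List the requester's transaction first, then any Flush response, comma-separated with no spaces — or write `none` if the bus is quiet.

bus = BusRdX,Flush

[1] P0: store L3 := 43 | P0:M(43), P1:I | bus: BusRdX
[2] P0: load  L4 | P0:E(10), P1:I | bus: BusRd
[3] P1: load  L2 | P0:I, P1:E(30) | bus: BusRd
[4] P0: load  L2 | P0:S(30), P1:S(30) | bus: BusRd
[5] P1: store L4 := 72 | P0:I, P1:M(72) | bus: BusRdX
[6] P0: load  L3 | P0:M(43), P1:I | bus: none
[7] P1: load  L1 | P0:I, P1:E(70) | bus: BusRd
[8] P1: store L5 := 16 | P0:I, P1:M(16) | bus: BusRdX
[9] P0: load  L5 | P0:S(16), P1:S(16) | bus: BusRd,Flush
[10] P0: store L1 := 4 | P0:M(4), P1:I | bus: BusRdX
[11] P1: store L4 := 43 | P0:I, P1:M(43) | bus: none
[12] P1: load  L1 | P0:S(4), P1:S(4) | bus: BusRd,Flush
[13] P0: load  L1 | P0:S(4), P1:S(4) | bus: none
[14] P0: store L3 := 86 | P0:M(86), P1:I | bus: none
[15] P1: load  L3 | P0:S(86), P1:S(86) | bus: BusRd,Flush
[16] P0: store L0 := 34 | P0:M(34), P1:I | bus: BusRdX
[17] P0: store L4 := 86 | P0:M(86), P1:I | bus: BusRdX,Flush
[18] P0: load  L0 | P0:M(34), P1:I | bus: none
[19] P0: store L2 := 99 | P0:M(99), P1:I | bus: BusUpgr
[20] P0: load  L6 | P0:E(80), P1:I | bus: BusRd
[21] P1: store L6 := 84 | P0:I, P1:M(84) | bus: BusRdX
[22] P0: load  L1 | P0:S(4), P1:S(4) | bus: none
[23] P0: store L0 := 56 | P0:M(56), P1:I | bus: none
[24] P0: load  L0 | P0:M(56), P1:I | bus: none
[25] P0: store L6 := 37 | P0:M(37), P1:I | bus: BusRdX,Flush
[26] P1: load  L5 | P0:S(16), P1:S(16) | bus: none
[27] P1: store L6 := 30 | P0:I, P1:M(30) | bus: BusRdX,Flush
[28] P0: store L1 := 48 | P0:M(48), P1:I | bus: BusUpgr
[29] P0: load  L3 | P0:S(86), P1:S(86) | bus: none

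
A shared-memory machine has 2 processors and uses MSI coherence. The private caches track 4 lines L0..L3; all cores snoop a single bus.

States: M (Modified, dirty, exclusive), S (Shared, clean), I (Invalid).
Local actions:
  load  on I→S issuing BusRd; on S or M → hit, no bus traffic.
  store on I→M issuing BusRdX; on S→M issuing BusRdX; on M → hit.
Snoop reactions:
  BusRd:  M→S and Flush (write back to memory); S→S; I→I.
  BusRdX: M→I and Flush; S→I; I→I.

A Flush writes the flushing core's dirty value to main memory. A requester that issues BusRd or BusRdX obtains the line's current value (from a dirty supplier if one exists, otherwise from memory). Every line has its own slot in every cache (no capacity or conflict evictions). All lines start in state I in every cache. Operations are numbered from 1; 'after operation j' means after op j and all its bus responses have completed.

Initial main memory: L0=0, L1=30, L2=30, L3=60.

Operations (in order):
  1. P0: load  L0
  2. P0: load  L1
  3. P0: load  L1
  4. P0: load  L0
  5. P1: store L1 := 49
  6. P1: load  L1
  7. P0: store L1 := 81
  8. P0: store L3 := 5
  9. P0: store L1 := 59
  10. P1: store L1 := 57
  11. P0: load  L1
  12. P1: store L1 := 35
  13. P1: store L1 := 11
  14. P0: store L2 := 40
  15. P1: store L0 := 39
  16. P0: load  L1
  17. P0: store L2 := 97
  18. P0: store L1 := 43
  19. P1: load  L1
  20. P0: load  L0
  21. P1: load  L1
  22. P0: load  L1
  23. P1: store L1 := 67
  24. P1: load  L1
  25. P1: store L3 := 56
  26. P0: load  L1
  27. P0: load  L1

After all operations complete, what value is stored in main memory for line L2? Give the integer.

step 1: P0: load  L0  ⟶  SI  (L0)  txn=BusRd  M[L0]=0
step 2: P0: load  L1  ⟶  SI  (L1)  txn=BusRd  M[L1]=30
step 3: P0: load  L1  ⟶  SI  (L1)  txn=∅  M[L1]=30
step 4: P0: load  L0  ⟶  SI  (L0)  txn=∅  M[L0]=0
step 5: P1: store L1 := 49  ⟶  IM  (L1)  txn=BusRdX  M[L1]=30
step 6: P1: load  L1  ⟶  IM  (L1)  txn=∅  M[L1]=30
step 7: P0: store L1 := 81  ⟶  MI  (L1)  txn=BusRdX+Flush  M[L1]=49
step 8: P0: store L3 := 5  ⟶  MI  (L3)  txn=BusRdX  M[L3]=60
step 9: P0: store L1 := 59  ⟶  MI  (L1)  txn=∅  M[L1]=49
step 10: P1: store L1 := 57  ⟶  IM  (L1)  txn=BusRdX+Flush  M[L1]=59
step 11: P0: load  L1  ⟶  SS  (L1)  txn=BusRd+Flush  M[L1]=57
step 12: P1: store L1 := 35  ⟶  IM  (L1)  txn=BusRdX  M[L1]=57
step 13: P1: store L1 := 11  ⟶  IM  (L1)  txn=∅  M[L1]=57
step 14: P0: store L2 := 40  ⟶  MI  (L2)  txn=BusRdX  M[L2]=30
step 15: P1: store L0 := 39  ⟶  IM  (L0)  txn=BusRdX  M[L0]=0
step 16: P0: load  L1  ⟶  SS  (L1)  txn=BusRd+Flush  M[L1]=11
step 17: P0: store L2 := 97  ⟶  MI  (L2)  txn=∅  M[L2]=30
step 18: P0: store L1 := 43  ⟶  MI  (L1)  txn=BusRdX  M[L1]=11
step 19: P1: load  L1  ⟶  SS  (L1)  txn=BusRd+Flush  M[L1]=43
step 20: P0: load  L0  ⟶  SS  (L0)  txn=BusRd+Flush  M[L0]=39
step 21: P1: load  L1  ⟶  SS  (L1)  txn=∅  M[L1]=43
step 22: P0: load  L1  ⟶  SS  (L1)  txn=∅  M[L1]=43
step 23: P1: store L1 := 67  ⟶  IM  (L1)  txn=BusRdX  M[L1]=43
step 24: P1: load  L1  ⟶  IM  (L1)  txn=∅  M[L1]=43
step 25: P1: store L3 := 56  ⟶  IM  (L3)  txn=BusRdX+Flush  M[L3]=5
step 26: P0: load  L1  ⟶  SS  (L1)  txn=BusRd+Flush  M[L1]=67
step 27: P0: load  L1  ⟶  SS  (L1)  txn=∅  M[L1]=67

memory[L2] = 30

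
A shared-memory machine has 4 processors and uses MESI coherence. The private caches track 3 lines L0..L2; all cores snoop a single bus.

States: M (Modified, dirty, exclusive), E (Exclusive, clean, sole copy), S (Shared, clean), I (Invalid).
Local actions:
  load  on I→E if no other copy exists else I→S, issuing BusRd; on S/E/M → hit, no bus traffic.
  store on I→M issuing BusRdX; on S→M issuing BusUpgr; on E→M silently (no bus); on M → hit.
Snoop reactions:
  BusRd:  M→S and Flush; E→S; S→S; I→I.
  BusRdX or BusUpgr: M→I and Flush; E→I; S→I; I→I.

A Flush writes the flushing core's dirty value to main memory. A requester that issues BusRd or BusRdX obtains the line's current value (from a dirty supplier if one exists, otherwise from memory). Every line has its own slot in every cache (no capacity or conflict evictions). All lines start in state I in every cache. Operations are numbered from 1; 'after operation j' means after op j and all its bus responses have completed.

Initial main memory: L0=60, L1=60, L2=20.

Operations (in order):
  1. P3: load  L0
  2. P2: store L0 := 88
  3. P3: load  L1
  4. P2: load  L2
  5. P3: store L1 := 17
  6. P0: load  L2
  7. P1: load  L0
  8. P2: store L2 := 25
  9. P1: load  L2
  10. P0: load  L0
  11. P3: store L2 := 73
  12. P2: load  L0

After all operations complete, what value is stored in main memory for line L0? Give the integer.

step 1: P3: load  L0  ⟶  IIIE  (L0)  txn=BusRd  M[L0]=60
step 2: P2: store L0 := 88  ⟶  IIMI  (L0)  txn=BusRdX  M[L0]=60
step 3: P3: load  L1  ⟶  IIIE  (L1)  txn=BusRd  M[L1]=60
step 4: P2: load  L2  ⟶  IIEI  (L2)  txn=BusRd  M[L2]=20
step 5: P3: store L1 := 17  ⟶  IIIM  (L1)  txn=∅  M[L1]=60
step 6: P0: load  L2  ⟶  SISI  (L2)  txn=BusRd  M[L2]=20
step 7: P1: load  L0  ⟶  ISSI  (L0)  txn=BusRd+Flush  M[L0]=88
step 8: P2: store L2 := 25  ⟶  IIMI  (L2)  txn=BusUpgr  M[L2]=20
step 9: P1: load  L2  ⟶  ISSI  (L2)  txn=BusRd+Flush  M[L2]=25
step 10: P0: load  L0  ⟶  SSSI  (L0)  txn=BusRd  M[L0]=88
step 11: P3: store L2 := 73  ⟶  IIIM  (L2)  txn=BusRdX  M[L2]=25
step 12: P2: load  L0  ⟶  SSSI  (L0)  txn=∅  M[L0]=88

memory[L0] = 88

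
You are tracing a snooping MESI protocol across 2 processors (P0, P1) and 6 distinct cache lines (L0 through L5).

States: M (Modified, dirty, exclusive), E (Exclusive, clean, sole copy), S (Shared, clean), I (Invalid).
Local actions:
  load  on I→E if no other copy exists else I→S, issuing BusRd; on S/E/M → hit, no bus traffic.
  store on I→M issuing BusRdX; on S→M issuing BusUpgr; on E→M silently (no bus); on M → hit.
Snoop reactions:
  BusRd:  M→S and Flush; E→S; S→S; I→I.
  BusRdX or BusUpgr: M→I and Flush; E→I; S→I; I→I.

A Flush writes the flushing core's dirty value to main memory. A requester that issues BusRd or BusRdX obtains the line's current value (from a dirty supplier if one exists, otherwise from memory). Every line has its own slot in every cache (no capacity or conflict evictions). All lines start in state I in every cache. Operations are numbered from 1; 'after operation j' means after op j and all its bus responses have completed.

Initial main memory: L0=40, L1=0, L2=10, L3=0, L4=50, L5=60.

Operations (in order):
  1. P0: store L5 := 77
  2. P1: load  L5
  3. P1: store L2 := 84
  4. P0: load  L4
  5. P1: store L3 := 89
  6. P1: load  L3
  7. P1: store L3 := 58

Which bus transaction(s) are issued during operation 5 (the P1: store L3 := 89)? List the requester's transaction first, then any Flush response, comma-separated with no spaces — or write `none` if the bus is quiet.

bus = BusRdX

step 1: P0: store L5 := 77  ⟶  MI  (L5)  txn=BusRdX  M[L5]=60
step 2: P1: load  L5  ⟶  SS  (L5)  txn=BusRd+Flush  M[L5]=77
step 3: P1: store L2 := 84  ⟶  IM  (L2)  txn=BusRdX  M[L2]=10
step 4: P0: load  L4  ⟶  EI  (L4)  txn=BusRd  M[L4]=50
step 5: P1: store L3 := 89  ⟶  IM  (L3)  txn=BusRdX  M[L3]=0
step 6: P1: load  L3  ⟶  IM  (L3)  txn=∅  M[L3]=0
step 7: P1: store L3 := 58  ⟶  IM  (L3)  txn=∅  M[L3]=0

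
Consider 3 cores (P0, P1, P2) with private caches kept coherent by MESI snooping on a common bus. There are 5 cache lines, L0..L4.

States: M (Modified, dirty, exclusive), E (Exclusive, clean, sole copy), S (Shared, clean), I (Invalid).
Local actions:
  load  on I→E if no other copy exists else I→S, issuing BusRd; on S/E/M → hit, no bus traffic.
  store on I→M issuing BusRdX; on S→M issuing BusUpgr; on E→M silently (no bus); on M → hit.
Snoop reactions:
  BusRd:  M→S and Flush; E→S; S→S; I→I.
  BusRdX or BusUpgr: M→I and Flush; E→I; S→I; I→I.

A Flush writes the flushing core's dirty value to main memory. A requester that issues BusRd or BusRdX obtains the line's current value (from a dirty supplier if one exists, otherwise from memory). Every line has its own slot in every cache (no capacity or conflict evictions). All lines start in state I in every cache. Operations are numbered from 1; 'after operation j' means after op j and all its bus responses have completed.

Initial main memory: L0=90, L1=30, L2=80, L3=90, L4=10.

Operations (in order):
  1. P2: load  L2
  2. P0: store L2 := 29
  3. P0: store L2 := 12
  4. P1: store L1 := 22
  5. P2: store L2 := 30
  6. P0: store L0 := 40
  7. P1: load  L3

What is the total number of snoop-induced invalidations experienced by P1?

invalidations = 0

1. P2: load  L2  bus=[BusRd]  L2: P0=I P1=I P2=E  mem[L2]=80
2. P0: store L2 := 29  bus=[BusRdX]  L2: P0=M P1=I P2=I  mem[L2]=80
3. P0: store L2 := 12  bus=[-]  L2: P0=M P1=I P2=I  mem[L2]=80
4. P1: store L1 := 22  bus=[BusRdX]  L1: P0=I P1=M P2=I  mem[L1]=30
5. P2: store L2 := 30  bus=[BusRdX,Flush]  L2: P0=I P1=I P2=M  mem[L2]=12
6. P0: store L0 := 40  bus=[BusRdX]  L0: P0=M P1=I P2=I  mem[L0]=90
7. P1: load  L3  bus=[BusRd]  L3: P0=I P1=E P2=I  mem[L3]=90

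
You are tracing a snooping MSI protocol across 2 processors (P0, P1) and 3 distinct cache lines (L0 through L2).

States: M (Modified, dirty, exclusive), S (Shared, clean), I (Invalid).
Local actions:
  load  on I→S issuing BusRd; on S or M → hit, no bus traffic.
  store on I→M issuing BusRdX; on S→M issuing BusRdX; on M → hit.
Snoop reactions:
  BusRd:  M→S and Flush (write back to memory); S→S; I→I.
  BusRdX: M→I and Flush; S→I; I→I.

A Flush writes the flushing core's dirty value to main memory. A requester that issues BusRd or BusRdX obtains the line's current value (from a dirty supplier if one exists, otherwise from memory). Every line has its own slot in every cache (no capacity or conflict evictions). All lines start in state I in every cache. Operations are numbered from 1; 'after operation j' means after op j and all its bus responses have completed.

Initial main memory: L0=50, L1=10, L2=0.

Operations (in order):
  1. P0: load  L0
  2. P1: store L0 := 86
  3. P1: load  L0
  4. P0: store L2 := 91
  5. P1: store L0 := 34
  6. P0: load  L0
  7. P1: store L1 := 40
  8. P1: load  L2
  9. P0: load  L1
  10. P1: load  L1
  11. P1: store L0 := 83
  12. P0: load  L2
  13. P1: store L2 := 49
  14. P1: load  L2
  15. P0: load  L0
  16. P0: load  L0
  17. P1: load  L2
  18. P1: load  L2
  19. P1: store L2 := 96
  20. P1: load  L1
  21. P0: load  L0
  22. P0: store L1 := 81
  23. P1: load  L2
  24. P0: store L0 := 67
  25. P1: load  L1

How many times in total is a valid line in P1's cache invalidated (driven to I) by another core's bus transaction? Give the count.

1. P0: load  L0  bus=[BusRd]  L0: P0=S P1=I  mem[L0]=50
2. P1: store L0 := 86  bus=[BusRdX]  L0: P0=I P1=M  mem[L0]=50
3. P1: load  L0  bus=[-]  L0: P0=I P1=M  mem[L0]=50
4. P0: store L2 := 91  bus=[BusRdX]  L2: P0=M P1=I  mem[L2]=0
5. P1: store L0 := 34  bus=[-]  L0: P0=I P1=M  mem[L0]=50
6. P0: load  L0  bus=[BusRd,Flush]  L0: P0=S P1=S  mem[L0]=34
7. P1: store L1 := 40  bus=[BusRdX]  L1: P0=I P1=M  mem[L1]=10
8. P1: load  L2  bus=[BusRd,Flush]  L2: P0=S P1=S  mem[L2]=91
9. P0: load  L1  bus=[BusRd,Flush]  L1: P0=S P1=S  mem[L1]=40
10. P1: load  L1  bus=[-]  L1: P0=S P1=S  mem[L1]=40
11. P1: store L0 := 83  bus=[BusRdX]  L0: P0=I P1=M  mem[L0]=34
12. P0: load  L2  bus=[-]  L2: P0=S P1=S  mem[L2]=91
13. P1: store L2 := 49  bus=[BusRdX]  L2: P0=I P1=M  mem[L2]=91
14. P1: load  L2  bus=[-]  L2: P0=I P1=M  mem[L2]=91
15. P0: load  L0  bus=[BusRd,Flush]  L0: P0=S P1=S  mem[L0]=83
16. P0: load  L0  bus=[-]  L0: P0=S P1=S  mem[L0]=83
17. P1: load  L2  bus=[-]  L2: P0=I P1=M  mem[L2]=91
18. P1: load  L2  bus=[-]  L2: P0=I P1=M  mem[L2]=91
19. P1: store L2 := 96  bus=[-]  L2: P0=I P1=M  mem[L2]=91
20. P1: load  L1  bus=[-]  L1: P0=S P1=S  mem[L1]=40
21. P0: load  L0  bus=[-]  L0: P0=S P1=S  mem[L0]=83
22. P0: store L1 := 81  bus=[BusRdX]  L1: P0=M P1=I  mem[L1]=40
23. P1: load  L2  bus=[-]  L2: P0=I P1=M  mem[L2]=91
24. P0: store L0 := 67  bus=[BusRdX]  L0: P0=M P1=I  mem[L0]=83
25. P1: load  L1  bus=[BusRd,Flush]  L1: P0=S P1=S  mem[L1]=81

invalidations = 2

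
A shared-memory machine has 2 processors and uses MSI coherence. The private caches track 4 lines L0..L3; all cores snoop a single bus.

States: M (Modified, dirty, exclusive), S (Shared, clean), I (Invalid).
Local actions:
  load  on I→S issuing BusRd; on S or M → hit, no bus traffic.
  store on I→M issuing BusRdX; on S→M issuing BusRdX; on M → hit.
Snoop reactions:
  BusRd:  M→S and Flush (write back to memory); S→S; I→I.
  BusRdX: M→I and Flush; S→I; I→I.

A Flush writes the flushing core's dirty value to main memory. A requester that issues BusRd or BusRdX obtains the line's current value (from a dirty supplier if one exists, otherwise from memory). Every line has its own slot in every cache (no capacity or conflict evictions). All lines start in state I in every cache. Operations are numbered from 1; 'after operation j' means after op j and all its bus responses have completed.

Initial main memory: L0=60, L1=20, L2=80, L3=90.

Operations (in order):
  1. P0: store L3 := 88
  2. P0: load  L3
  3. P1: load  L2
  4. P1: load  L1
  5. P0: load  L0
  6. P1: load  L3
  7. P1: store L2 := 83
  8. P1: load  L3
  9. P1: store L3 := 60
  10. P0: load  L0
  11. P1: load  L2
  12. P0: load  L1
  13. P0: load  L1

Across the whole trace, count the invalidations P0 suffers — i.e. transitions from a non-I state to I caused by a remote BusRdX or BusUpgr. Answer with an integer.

[1] P0: store L3 := 88 | P0:M(88), P1:I | bus: BusRdX
[2] P0: load  L3 | P0:M(88), P1:I | bus: none
[3] P1: load  L2 | P0:I, P1:S(80) | bus: BusRd
[4] P1: load  L1 | P0:I, P1:S(20) | bus: BusRd
[5] P0: load  L0 | P0:S(60), P1:I | bus: BusRd
[6] P1: load  L3 | P0:S(88), P1:S(88) | bus: BusRd,Flush
[7] P1: store L2 := 83 | P0:I, P1:M(83) | bus: BusRdX
[8] P1: load  L3 | P0:S(88), P1:S(88) | bus: none
[9] P1: store L3 := 60 | P0:I, P1:M(60) | bus: BusRdX
[10] P0: load  L0 | P0:S(60), P1:I | bus: none
[11] P1: load  L2 | P0:I, P1:M(83) | bus: none
[12] P0: load  L1 | P0:S(20), P1:S(20) | bus: BusRd
[13] P0: load  L1 | P0:S(20), P1:S(20) | bus: none

invalidations = 1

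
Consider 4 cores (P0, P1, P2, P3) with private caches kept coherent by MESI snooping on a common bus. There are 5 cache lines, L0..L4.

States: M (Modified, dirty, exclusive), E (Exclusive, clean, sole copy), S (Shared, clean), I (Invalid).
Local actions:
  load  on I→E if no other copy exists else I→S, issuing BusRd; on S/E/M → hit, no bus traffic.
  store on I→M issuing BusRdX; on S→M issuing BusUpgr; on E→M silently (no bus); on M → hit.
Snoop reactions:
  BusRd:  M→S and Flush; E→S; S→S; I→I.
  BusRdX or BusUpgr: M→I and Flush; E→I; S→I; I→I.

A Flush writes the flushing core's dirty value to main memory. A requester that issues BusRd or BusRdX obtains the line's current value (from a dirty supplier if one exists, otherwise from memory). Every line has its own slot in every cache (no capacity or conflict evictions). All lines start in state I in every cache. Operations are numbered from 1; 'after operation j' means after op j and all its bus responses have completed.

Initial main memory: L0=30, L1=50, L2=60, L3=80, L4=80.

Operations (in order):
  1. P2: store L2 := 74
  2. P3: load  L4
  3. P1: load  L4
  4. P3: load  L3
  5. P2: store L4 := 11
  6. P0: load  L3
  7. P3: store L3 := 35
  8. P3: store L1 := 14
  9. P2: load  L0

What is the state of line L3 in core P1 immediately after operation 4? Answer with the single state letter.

state = I

1. P2: store L2 := 74  bus=[BusRdX]  L2: P0=I P1=I P2=M P3=I  mem[L2]=60
2. P3: load  L4  bus=[BusRd]  L4: P0=I P1=I P2=I P3=E  mem[L4]=80
3. P1: load  L4  bus=[BusRd]  L4: P0=I P1=S P2=I P3=S  mem[L4]=80
4. P3: load  L3  bus=[BusRd]  L3: P0=I P1=I P2=I P3=E  mem[L3]=80
5. P2: store L4 := 11  bus=[BusRdX]  L4: P0=I P1=I P2=M P3=I  mem[L4]=80
6. P0: load  L3  bus=[BusRd]  L3: P0=S P1=I P2=I P3=S  mem[L3]=80
7. P3: store L3 := 35  bus=[BusUpgr]  L3: P0=I P1=I P2=I P3=M  mem[L3]=80
8. P3: store L1 := 14  bus=[BusRdX]  L1: P0=I P1=I P2=I P3=M  mem[L1]=50
9. P2: load  L0  bus=[BusRd]  L0: P0=I P1=I P2=E P3=I  mem[L0]=30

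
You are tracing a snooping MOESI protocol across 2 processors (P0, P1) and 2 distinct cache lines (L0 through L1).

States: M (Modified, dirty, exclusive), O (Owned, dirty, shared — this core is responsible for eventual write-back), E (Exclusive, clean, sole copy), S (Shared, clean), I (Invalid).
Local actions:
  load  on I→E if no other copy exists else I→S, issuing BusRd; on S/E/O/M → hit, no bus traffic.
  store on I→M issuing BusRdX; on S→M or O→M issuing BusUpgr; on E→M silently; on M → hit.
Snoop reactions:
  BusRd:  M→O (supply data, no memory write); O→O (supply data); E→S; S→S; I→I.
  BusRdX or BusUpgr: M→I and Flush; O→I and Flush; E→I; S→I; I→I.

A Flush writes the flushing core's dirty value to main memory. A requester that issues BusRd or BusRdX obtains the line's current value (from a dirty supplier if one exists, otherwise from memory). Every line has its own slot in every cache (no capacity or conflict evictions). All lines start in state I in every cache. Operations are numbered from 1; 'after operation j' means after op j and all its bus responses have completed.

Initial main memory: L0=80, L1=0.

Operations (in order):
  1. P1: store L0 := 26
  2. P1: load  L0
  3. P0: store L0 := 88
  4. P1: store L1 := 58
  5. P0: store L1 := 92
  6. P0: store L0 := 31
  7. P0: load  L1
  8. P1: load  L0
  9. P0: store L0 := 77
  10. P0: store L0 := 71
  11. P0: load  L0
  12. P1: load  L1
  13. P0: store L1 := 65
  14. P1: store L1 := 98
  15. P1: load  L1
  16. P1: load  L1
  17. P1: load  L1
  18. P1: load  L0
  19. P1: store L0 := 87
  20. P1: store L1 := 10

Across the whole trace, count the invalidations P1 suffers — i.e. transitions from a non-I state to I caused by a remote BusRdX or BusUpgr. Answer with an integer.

invalidations = 4

step 1: P1: store L0 := 26  ⟶  IM  (L0)  txn=BusRdX  M[L0]=80
step 2: P1: load  L0  ⟶  IM  (L0)  txn=∅  M[L0]=80
step 3: P0: store L0 := 88  ⟶  MI  (L0)  txn=BusRdX+Flush  M[L0]=26
step 4: P1: store L1 := 58  ⟶  IM  (L1)  txn=BusRdX  M[L1]=0
step 5: P0: store L1 := 92  ⟶  MI  (L1)  txn=BusRdX+Flush  M[L1]=58
step 6: P0: store L0 := 31  ⟶  MI  (L0)  txn=∅  M[L0]=26
step 7: P0: load  L1  ⟶  MI  (L1)  txn=∅  M[L1]=58
step 8: P1: load  L0  ⟶  OS  (L0)  txn=BusRd  M[L0]=26
step 9: P0: store L0 := 77  ⟶  MI  (L0)  txn=BusUpgr  M[L0]=26
step 10: P0: store L0 := 71  ⟶  MI  (L0)  txn=∅  M[L0]=26
step 11: P0: load  L0  ⟶  MI  (L0)  txn=∅  M[L0]=26
step 12: P1: load  L1  ⟶  OS  (L1)  txn=BusRd  M[L1]=58
step 13: P0: store L1 := 65  ⟶  MI  (L1)  txn=BusUpgr  M[L1]=58
step 14: P1: store L1 := 98  ⟶  IM  (L1)  txn=BusRdX+Flush  M[L1]=65
step 15: P1: load  L1  ⟶  IM  (L1)  txn=∅  M[L1]=65
step 16: P1: load  L1  ⟶  IM  (L1)  txn=∅  M[L1]=65
step 17: P1: load  L1  ⟶  IM  (L1)  txn=∅  M[L1]=65
step 18: P1: load  L0  ⟶  OS  (L0)  txn=BusRd  M[L0]=26
step 19: P1: store L0 := 87  ⟶  IM  (L0)  txn=BusUpgr+Flush  M[L0]=71
step 20: P1: store L1 := 10  ⟶  IM  (L1)  txn=∅  M[L1]=65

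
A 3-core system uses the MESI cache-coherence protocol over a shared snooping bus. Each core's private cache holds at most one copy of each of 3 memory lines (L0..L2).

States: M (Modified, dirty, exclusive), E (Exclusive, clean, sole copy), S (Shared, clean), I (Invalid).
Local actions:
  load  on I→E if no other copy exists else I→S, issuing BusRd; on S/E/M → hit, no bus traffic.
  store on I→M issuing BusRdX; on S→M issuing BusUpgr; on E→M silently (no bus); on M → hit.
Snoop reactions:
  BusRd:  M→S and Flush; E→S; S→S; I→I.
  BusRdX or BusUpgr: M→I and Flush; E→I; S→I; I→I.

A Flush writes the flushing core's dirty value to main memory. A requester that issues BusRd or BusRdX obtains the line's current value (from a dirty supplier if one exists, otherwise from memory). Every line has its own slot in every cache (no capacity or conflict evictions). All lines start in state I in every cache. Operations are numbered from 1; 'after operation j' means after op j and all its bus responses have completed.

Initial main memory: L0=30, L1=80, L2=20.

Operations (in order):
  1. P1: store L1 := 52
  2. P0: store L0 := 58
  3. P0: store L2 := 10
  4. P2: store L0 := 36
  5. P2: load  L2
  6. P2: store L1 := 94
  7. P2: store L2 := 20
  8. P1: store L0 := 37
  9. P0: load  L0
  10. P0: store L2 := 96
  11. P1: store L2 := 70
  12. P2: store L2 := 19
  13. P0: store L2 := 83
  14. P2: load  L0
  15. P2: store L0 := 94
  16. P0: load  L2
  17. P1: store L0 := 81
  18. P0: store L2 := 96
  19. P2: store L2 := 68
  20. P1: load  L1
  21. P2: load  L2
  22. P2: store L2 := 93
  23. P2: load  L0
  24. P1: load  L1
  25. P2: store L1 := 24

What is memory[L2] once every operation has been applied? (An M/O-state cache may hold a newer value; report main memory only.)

memory[L2] = 96

step 1: P1: store L1 := 52  ⟶  IMI  (L1)  txn=BusRdX  M[L1]=80
step 2: P0: store L0 := 58  ⟶  MII  (L0)  txn=BusRdX  M[L0]=30
step 3: P0: store L2 := 10  ⟶  MII  (L2)  txn=BusRdX  M[L2]=20
step 4: P2: store L0 := 36  ⟶  IIM  (L0)  txn=BusRdX+Flush  M[L0]=58
step 5: P2: load  L2  ⟶  SIS  (L2)  txn=BusRd+Flush  M[L2]=10
step 6: P2: store L1 := 94  ⟶  IIM  (L1)  txn=BusRdX+Flush  M[L1]=52
step 7: P2: store L2 := 20  ⟶  IIM  (L2)  txn=BusUpgr  M[L2]=10
step 8: P1: store L0 := 37  ⟶  IMI  (L0)  txn=BusRdX+Flush  M[L0]=36
step 9: P0: load  L0  ⟶  SSI  (L0)  txn=BusRd+Flush  M[L0]=37
step 10: P0: store L2 := 96  ⟶  MII  (L2)  txn=BusRdX+Flush  M[L2]=20
step 11: P1: store L2 := 70  ⟶  IMI  (L2)  txn=BusRdX+Flush  M[L2]=96
step 12: P2: store L2 := 19  ⟶  IIM  (L2)  txn=BusRdX+Flush  M[L2]=70
step 13: P0: store L2 := 83  ⟶  MII  (L2)  txn=BusRdX+Flush  M[L2]=19
step 14: P2: load  L0  ⟶  SSS  (L0)  txn=BusRd  M[L0]=37
step 15: P2: store L0 := 94  ⟶  IIM  (L0)  txn=BusUpgr  M[L0]=37
step 16: P0: load  L2  ⟶  MII  (L2)  txn=∅  M[L2]=19
step 17: P1: store L0 := 81  ⟶  IMI  (L0)  txn=BusRdX+Flush  M[L0]=94
step 18: P0: store L2 := 96  ⟶  MII  (L2)  txn=∅  M[L2]=19
step 19: P2: store L2 := 68  ⟶  IIM  (L2)  txn=BusRdX+Flush  M[L2]=96
step 20: P1: load  L1  ⟶  ISS  (L1)  txn=BusRd+Flush  M[L1]=94
step 21: P2: load  L2  ⟶  IIM  (L2)  txn=∅  M[L2]=96
step 22: P2: store L2 := 93  ⟶  IIM  (L2)  txn=∅  M[L2]=96
step 23: P2: load  L0  ⟶  ISS  (L0)  txn=BusRd+Flush  M[L0]=81
step 24: P1: load  L1  ⟶  ISS  (L1)  txn=∅  M[L1]=94
step 25: P2: store L1 := 24  ⟶  IIM  (L1)  txn=BusUpgr  M[L1]=94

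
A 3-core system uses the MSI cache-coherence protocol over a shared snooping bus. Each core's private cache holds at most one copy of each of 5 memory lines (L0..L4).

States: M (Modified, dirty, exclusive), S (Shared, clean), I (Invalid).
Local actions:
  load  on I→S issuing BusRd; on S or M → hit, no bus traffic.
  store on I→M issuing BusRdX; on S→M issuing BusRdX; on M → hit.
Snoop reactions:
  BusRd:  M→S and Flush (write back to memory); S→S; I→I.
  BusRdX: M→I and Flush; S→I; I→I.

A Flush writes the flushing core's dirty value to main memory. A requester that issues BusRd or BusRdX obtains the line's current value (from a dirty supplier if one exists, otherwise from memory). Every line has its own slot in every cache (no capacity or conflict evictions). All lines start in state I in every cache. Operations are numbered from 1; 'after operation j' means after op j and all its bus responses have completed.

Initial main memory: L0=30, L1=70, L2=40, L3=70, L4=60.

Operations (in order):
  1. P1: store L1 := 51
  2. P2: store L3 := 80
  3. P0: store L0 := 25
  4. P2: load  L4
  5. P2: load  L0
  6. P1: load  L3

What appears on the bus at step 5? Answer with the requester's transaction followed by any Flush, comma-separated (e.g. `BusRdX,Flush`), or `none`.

[1] P1: store L1 := 51 | P0:I, P1:M(51), P2:I | bus: BusRdX
[2] P2: store L3 := 80 | P0:I, P1:I, P2:M(80) | bus: BusRdX
[3] P0: store L0 := 25 | P0:M(25), P1:I, P2:I | bus: BusRdX
[4] P2: load  L4 | P0:I, P1:I, P2:S(60) | bus: BusRd
[5] P2: load  L0 | P0:S(25), P1:I, P2:S(25) | bus: BusRd,Flush
[6] P1: load  L3 | P0:I, P1:S(80), P2:S(80) | bus: BusRd,Flush

bus = BusRd,Flush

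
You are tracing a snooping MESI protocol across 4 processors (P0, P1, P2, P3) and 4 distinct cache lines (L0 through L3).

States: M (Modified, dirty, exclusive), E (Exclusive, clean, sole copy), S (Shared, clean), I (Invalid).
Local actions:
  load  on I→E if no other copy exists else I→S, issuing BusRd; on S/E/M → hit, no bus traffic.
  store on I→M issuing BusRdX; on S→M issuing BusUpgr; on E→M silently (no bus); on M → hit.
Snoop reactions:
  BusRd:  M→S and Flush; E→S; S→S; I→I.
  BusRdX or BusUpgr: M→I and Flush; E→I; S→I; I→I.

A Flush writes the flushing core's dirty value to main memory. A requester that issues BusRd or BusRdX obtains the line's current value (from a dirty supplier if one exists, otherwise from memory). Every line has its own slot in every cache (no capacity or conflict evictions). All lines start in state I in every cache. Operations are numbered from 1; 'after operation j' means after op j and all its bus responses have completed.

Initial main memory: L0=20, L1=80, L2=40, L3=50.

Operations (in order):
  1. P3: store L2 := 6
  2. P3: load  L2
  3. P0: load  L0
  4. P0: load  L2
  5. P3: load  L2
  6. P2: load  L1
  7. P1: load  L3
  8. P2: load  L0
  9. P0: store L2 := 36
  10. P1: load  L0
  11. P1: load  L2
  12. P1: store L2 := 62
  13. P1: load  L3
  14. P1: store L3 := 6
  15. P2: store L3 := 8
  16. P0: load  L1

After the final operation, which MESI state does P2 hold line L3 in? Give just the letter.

  op1 P3: store L2 := 6 → I/I/I/M on L2; bus BusRdX; mem=40
  op2 P3: load  L2 → I/I/I/M on L2; bus (none); mem=40
  op3 P0: load  L0 → E/I/I/I on L0; bus BusRd; mem=20
  op4 P0: load  L2 → S/I/I/S on L2; bus BusRd Flush; mem=6
  op5 P3: load  L2 → S/I/I/S on L2; bus (none); mem=6
  op6 P2: load  L1 → I/I/E/I on L1; bus BusRd; mem=80
  op7 P1: load  L3 → I/E/I/I on L3; bus BusRd; mem=50
  op8 P2: load  L0 → S/I/S/I on L0; bus BusRd; mem=20
  op9 P0: store L2 := 36 → M/I/I/I on L2; bus BusUpgr; mem=6
  op10 P1: load  L0 → S/S/S/I on L0; bus BusRd; mem=20
  op11 P1: load  L2 → S/S/I/I on L2; bus BusRd Flush; mem=36
  op12 P1: store L2 := 62 → I/M/I/I on L2; bus BusUpgr; mem=36
  op13 P1: load  L3 → I/E/I/I on L3; bus (none); mem=50
  op14 P1: store L3 := 6 → I/M/I/I on L3; bus (none); mem=50
  op15 P2: store L3 := 8 → I/I/M/I on L3; bus BusRdX Flush; mem=6
  op16 P0: load  L1 → S/I/S/I on L1; bus BusRd; mem=80

state = M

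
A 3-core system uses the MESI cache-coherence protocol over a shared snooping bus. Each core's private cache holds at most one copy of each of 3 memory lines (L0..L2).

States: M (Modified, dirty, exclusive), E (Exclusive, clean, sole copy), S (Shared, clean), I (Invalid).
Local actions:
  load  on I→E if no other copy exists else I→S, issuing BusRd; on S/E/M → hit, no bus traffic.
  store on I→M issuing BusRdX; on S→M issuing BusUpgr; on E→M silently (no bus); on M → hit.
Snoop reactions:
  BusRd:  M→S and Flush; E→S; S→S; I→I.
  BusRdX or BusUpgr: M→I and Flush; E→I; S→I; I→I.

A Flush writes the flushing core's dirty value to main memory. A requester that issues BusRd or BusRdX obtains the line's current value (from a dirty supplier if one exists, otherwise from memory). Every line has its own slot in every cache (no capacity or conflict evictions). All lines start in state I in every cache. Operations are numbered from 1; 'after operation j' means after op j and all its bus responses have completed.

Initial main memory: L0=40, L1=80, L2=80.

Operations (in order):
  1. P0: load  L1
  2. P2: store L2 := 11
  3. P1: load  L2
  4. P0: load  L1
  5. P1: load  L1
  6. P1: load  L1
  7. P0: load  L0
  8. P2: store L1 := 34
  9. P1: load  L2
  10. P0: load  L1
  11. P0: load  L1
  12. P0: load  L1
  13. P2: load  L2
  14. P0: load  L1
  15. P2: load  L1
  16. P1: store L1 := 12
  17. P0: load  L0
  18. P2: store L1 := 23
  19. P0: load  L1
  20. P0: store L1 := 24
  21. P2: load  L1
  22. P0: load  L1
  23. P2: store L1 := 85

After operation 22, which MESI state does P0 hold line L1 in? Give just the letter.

state = S

step 1: P0: load  L1  ⟶  EII  (L1)  txn=BusRd  M[L1]=80
step 2: P2: store L2 := 11  ⟶  IIM  (L2)  txn=BusRdX  M[L2]=80
step 3: P1: load  L2  ⟶  ISS  (L2)  txn=BusRd+Flush  M[L2]=11
step 4: P0: load  L1  ⟶  EII  (L1)  txn=∅  M[L1]=80
step 5: P1: load  L1  ⟶  SSI  (L1)  txn=BusRd  M[L1]=80
step 6: P1: load  L1  ⟶  SSI  (L1)  txn=∅  M[L1]=80
step 7: P0: load  L0  ⟶  EII  (L0)  txn=BusRd  M[L0]=40
step 8: P2: store L1 := 34  ⟶  IIM  (L1)  txn=BusRdX  M[L1]=80
step 9: P1: load  L2  ⟶  ISS  (L2)  txn=∅  M[L2]=11
step 10: P0: load  L1  ⟶  SIS  (L1)  txn=BusRd+Flush  M[L1]=34
step 11: P0: load  L1  ⟶  SIS  (L1)  txn=∅  M[L1]=34
step 12: P0: load  L1  ⟶  SIS  (L1)  txn=∅  M[L1]=34
step 13: P2: load  L2  ⟶  ISS  (L2)  txn=∅  M[L2]=11
step 14: P0: load  L1  ⟶  SIS  (L1)  txn=∅  M[L1]=34
step 15: P2: load  L1  ⟶  SIS  (L1)  txn=∅  M[L1]=34
step 16: P1: store L1 := 12  ⟶  IMI  (L1)  txn=BusRdX  M[L1]=34
step 17: P0: load  L0  ⟶  EII  (L0)  txn=∅  M[L0]=40
step 18: P2: store L1 := 23  ⟶  IIM  (L1)  txn=BusRdX+Flush  M[L1]=12
step 19: P0: load  L1  ⟶  SIS  (L1)  txn=BusRd+Flush  M[L1]=23
step 20: P0: store L1 := 24  ⟶  MII  (L1)  txn=BusUpgr  M[L1]=23
step 21: P2: load  L1  ⟶  SIS  (L1)  txn=BusRd+Flush  M[L1]=24
step 22: P0: load  L1  ⟶  SIS  (L1)  txn=∅  M[L1]=24
step 23: P2: store L1 := 85  ⟶  IIM  (L1)  txn=BusUpgr  M[L1]=24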